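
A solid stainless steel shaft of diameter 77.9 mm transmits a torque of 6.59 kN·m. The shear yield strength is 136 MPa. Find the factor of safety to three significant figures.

τ = 16T/(πd³) = 16×6590000/(π×77.9³) = 71.00 MPa.
n = τ_limit/τ = 136/71.00 = 1.916.

n = 1.92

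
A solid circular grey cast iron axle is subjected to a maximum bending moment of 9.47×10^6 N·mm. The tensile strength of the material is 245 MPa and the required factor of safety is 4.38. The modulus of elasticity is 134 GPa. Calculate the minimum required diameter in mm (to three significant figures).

σ_allow = 245/4.38 = 55.94 MPa.
For a solid circular section σ = 32M/(πd³), so d³ = 32M/(π σ_allow) = 32×9470000/(π×55.94) = 1.724×10^6 mm³.
d = 119.9 mm.

d = 120 mm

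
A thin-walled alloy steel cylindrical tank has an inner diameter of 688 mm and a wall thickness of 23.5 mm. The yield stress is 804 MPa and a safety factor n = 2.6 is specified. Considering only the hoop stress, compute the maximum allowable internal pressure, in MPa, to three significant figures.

σ_allow = 804/2.6 = 309.2 MPa.
σ_h = pD/(2t) → p_allow = 2σ_allow t/D = 2×309.2×23.5/688 = 21.12 MPa.

p_allow = 21.1 MPa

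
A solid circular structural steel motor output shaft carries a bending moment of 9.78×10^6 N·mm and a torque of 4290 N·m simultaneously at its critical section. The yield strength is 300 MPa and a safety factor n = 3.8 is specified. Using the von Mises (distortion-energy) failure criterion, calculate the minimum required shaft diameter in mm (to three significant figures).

d = 111 mm

σ_allow = σ_y/n = 300/3.8 = 78.95 MPa.
For a solid shaft σ_b = 32M/(πd³) and τ = 16T/(πd³), so the von Mises stress is σ' = (16/πd³)·√(4M²+3T²).
√(4M²+3T²) = √(4×(9.780×10^6)² + 3×(4.290×10^6)²) = 2.092×10^7 N·mm.
d³ = 16×2.092×10^7/(π×78.95) = 1.350×10^6 mm³.
d = 110.5 mm.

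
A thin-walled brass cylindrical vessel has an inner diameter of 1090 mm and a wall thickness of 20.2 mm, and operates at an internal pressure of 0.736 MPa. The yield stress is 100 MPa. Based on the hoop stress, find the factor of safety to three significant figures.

σ_h = pD/(2t) = 0.736×1090/(2×20.2) = 19.86 MPa.
n = 100/19.86 = 5.036.

n = 5.04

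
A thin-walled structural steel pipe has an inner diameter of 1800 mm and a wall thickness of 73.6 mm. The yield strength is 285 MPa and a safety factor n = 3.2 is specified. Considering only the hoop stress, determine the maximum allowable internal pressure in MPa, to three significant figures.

σ_allow = 285/3.2 = 89.06 MPa.
σ_h = pD/(2t) → p_allow = 2σ_allow t/D = 2×89.06×73.6/1800 = 7.283 MPa.

p_allow = 7.28 MPa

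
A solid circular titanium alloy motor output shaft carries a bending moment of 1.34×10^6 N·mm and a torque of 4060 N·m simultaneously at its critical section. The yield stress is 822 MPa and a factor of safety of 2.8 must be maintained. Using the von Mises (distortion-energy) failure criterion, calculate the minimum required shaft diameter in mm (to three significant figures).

σ_allow = σ_y/n = 822/2.8 = 293.6 MPa.
For a solid shaft σ_b = 32M/(πd³) and τ = 16T/(πd³), so the von Mises stress is σ' = (16/πd³)·√(4M²+3T²).
√(4M²+3T²) = √(4×(1.340×10^6)² + 3×(4.060×10^6)²) = 7.526×10^6 N·mm.
d³ = 16×7.526×10^6/(π×293.6) = 130600 mm³.
d = 50.73 mm.

d = 50.7 mm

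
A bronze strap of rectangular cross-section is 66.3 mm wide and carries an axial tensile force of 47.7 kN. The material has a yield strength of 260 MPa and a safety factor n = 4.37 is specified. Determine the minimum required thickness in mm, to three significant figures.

t = 12.1 mm

σ_allow = 260/4.37 = 59.50 MPa.
Required area A = F/σ_allow = 47700/59.50 = 801.7 mm².
t = A/w = 801.7/66.3 = 12.09 mm.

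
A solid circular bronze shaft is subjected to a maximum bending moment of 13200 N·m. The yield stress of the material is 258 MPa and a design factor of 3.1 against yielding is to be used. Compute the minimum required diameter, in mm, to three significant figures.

d = 117 mm

σ_allow = 258/3.1 = 83.23 MPa.
For a solid circular section σ = 32M/(πd³), so d³ = 32M/(π σ_allow) = 32×1.3200×10^7/(π×83.23) = 1.616×10^6 mm³.
d = 117.3 mm.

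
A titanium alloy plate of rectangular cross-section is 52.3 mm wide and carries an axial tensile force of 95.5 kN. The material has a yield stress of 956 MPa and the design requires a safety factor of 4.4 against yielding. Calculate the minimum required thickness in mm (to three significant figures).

σ_allow = 956/4.4 = 217.3 MPa.
Required area A = F/σ_allow = 95500/217.3 = 439.5 mm².
t = A/w = 439.5/52.3 = 8.404 mm.

t = 8.40 mm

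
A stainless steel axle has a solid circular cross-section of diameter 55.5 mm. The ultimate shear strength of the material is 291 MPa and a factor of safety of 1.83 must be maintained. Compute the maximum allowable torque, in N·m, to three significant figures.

τ_allow = 291/1.83 = 159.0 MPa.
For a solid shaft T_allow = τ_allow·πd³/16; πd³/16 = π×55.5³/16 = 33570 mm³.
T_allow = 159.0×33570 = 5.338×10^6 N·mm = 5338 N·m.

T_allow = 5340 N·m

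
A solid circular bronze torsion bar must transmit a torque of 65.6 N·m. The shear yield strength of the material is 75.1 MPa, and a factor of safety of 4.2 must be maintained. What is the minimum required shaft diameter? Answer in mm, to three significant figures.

d = 26.5 mm

Allowable shear stress τ_allow = 75.1/4.2 = 17.88 MPa.
For a solid shaft τ = 16T/(πd³), so d³ = 16T/(π τ_allow) = 16×65600/(π×17.88) = 18680 mm³.
d = (18680)^(1/3) = 26.54 mm.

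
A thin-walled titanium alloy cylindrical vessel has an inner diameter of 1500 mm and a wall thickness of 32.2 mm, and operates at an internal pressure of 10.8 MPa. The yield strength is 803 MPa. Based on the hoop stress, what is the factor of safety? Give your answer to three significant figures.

σ_h = pD/(2t) = 10.8×1500/(2×32.2) = 251.6 MPa.
n = 803/251.6 = 3.192.

n = 3.19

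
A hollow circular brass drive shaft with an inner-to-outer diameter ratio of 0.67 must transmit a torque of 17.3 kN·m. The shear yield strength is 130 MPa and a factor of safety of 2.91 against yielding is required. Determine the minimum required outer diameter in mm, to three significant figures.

τ_allow = 130/2.91 = 44.67 MPa.
For a hollow shaft τ = 16T/[πd_o³(1−k⁴)] with k = 0.67, so 1−k⁴ = 0.7985.
d_o³ = 16T/[π τ_allow (1−k⁴)] = 16×1.7300×10^7/(π×44.67×0.7985) = 2.470×10^6 mm³.
d_o = 135.2 mm.

d_o = 135 mm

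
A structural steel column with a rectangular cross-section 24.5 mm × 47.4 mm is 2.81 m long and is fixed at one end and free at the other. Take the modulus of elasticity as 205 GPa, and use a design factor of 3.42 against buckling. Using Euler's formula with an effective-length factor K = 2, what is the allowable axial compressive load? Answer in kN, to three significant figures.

P_allow = 1.09 kN

Buckling occurs about the weak axis: I_min = h·b³/12 = 47.4×24.5³/12 = 58090 mm⁴ (b = 24.5 mm is the smaller dimension).
Effective length L_e = KL = 2×2.81 m = 5620 mm.
Euler critical load P_cr = π²EI/L_e² = π²×205000×58090/5620² = 3721 N.
P_allow = P_cr/n = 3721/3.42 = 1088 N.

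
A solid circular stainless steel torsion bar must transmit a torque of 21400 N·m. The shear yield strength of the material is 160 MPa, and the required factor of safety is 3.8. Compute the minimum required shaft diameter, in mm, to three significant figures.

d = 137 mm

Allowable shear stress τ_allow = 160/3.8 = 42.11 MPa.
For a solid shaft τ = 16T/(πd³), so d³ = 16T/(π τ_allow) = 16×2.1400×10^7/(π×42.11) = 2.588×10^6 mm³.
d = (2.588×10^6)^(1/3) = 137.3 mm.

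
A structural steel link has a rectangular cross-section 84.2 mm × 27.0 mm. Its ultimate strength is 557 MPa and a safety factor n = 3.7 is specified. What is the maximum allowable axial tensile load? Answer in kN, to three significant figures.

F_allow = 342 kN

σ_allow = 557/3.7 = 150.5 MPa.
A = 84.2×27.0 = 2273 mm².
F_allow = σ_allow × A = 150.5×2273 = 342200 N.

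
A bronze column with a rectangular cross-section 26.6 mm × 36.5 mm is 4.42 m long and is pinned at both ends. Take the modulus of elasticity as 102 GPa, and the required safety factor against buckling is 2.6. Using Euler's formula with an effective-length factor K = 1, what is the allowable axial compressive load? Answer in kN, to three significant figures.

P_allow = 1.13 kN

Buckling occurs about the weak axis: I_min = h·b³/12 = 36.5×26.6³/12 = 57250 mm⁴ (b = 26.6 mm is the smaller dimension).
Effective length L_e = KL = 1×4.42 m = 4420 mm.
Euler critical load P_cr = π²EI/L_e² = π²×102000×57250/4420² = 2950 N.
P_allow = P_cr/n = 2950/2.6 = 1135 N.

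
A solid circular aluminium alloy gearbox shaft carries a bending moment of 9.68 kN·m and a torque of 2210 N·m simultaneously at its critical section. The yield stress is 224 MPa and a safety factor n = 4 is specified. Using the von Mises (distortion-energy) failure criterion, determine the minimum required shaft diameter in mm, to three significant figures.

σ_allow = σ_y/n = 224/4 = 56.00 MPa.
For a solid shaft σ_b = 32M/(πd³) and τ = 16T/(πd³), so the von Mises stress is σ' = (16/πd³)·√(4M²+3T²).
√(4M²+3T²) = √(4×(9.680×10^6)² + 3×(2.210×10^6)²) = 1.973×10^7 N·mm.
d³ = 16×1.973×10^7/(π×56.00) = 1.795×10^6 mm³.
d = 121.5 mm.

d = 122 mm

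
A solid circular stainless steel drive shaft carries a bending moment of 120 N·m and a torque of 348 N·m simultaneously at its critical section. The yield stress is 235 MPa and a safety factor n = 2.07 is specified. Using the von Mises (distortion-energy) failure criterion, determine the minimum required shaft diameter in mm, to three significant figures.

d = 30.8 mm

σ_allow = σ_y/n = 235/2.07 = 113.5 MPa.
For a solid shaft σ_b = 32M/(πd³) and τ = 16T/(πd³), so the von Mises stress is σ' = (16/πd³)·√(4M²+3T²).
√(4M²+3T²) = √(4×(120000)² + 3×(348000)²) = 648800 N·mm.
d³ = 16×648800/(π×113.5) = 29110 mm³.
d = 30.76 mm.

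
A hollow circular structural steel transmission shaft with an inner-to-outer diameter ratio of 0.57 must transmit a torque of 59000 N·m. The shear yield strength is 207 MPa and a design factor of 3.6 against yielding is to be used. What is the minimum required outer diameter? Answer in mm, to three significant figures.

d_o = 180 mm

τ_allow = 207/3.6 = 57.50 MPa.
For a hollow shaft τ = 16T/[πd_o³(1−k⁴)] with k = 0.57, so 1−k⁴ = 0.8944.
d_o³ = 16T/[π τ_allow (1−k⁴)] = 16×5.9000×10^7/(π×57.50×0.8944) = 5.843×10^6 mm³.
d_o = 180.1 mm.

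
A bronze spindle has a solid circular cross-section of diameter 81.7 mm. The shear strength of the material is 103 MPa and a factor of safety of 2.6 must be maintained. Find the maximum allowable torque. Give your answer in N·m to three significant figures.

T_allow = 4240 N·m

τ_allow = 103/2.6 = 39.62 MPa.
For a solid shaft T_allow = τ_allow·πd³/16; πd³/16 = π×81.7³/16 = 107100 mm³.
T_allow = 39.62×107100 = 4.242×10^6 N·mm = 4242 N·m.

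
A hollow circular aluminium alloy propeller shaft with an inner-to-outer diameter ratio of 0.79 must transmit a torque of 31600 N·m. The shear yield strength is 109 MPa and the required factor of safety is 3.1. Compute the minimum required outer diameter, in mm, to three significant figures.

d_o = 196 mm

τ_allow = 109/3.1 = 35.16 MPa.
For a hollow shaft τ = 16T/[πd_o³(1−k⁴)] with k = 0.79, so 1−k⁴ = 0.6105.
d_o³ = 16T/[π τ_allow (1−k⁴)] = 16×3.1600×10^7/(π×35.16×0.6105) = 7.497×10^6 mm³.
d_o = 195.7 mm.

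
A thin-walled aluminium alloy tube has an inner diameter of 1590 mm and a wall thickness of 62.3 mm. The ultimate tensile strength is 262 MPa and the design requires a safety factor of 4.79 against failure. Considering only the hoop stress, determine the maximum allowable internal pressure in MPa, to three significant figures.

σ_allow = 262/4.79 = 54.70 MPa.
σ_h = pD/(2t) → p_allow = 2σ_allow t/D = 2×54.70×62.3/1590 = 4.286 MPa.

p_allow = 4.29 MPa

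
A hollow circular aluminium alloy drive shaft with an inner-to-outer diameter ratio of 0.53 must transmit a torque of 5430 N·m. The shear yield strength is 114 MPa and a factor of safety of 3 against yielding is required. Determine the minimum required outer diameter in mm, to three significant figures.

τ_allow = 114/3 = 38.00 MPa.
For a hollow shaft τ = 16T/[πd_o³(1−k⁴)] with k = 0.53, so 1−k⁴ = 0.9211.
d_o³ = 16T/[π τ_allow (1−k⁴)] = 16×5430000/(π×38.00×0.9211) = 790100 mm³.
d_o = 92.45 mm.

d_o = 92.4 mm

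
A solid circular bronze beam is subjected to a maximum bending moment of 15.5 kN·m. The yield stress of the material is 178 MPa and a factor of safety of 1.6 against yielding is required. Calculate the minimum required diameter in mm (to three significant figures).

d = 112 mm

σ_allow = 178/1.6 = 111.2 MPa.
For a solid circular section σ = 32M/(πd³), so d³ = 32M/(π σ_allow) = 32×1.5500×10^7/(π×111.2) = 1.419×10^6 mm³.
d = 112.4 mm.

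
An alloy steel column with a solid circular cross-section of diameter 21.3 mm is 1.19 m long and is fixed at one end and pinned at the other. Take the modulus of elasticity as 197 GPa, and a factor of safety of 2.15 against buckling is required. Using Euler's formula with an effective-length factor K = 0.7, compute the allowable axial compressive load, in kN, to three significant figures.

P_allow = 13.2 kN

I = πd⁴/64 = π×21.3⁴/64 = 10100 mm⁴.
Effective length L_e = KL = 0.7×1.19 m = 833.0 mm.
Euler critical load P_cr = π²EI/L_e² = π²×197000×10100/833.0² = 28310 N.
P_allow = P_cr/n = 28310/2.15 = 13170 N.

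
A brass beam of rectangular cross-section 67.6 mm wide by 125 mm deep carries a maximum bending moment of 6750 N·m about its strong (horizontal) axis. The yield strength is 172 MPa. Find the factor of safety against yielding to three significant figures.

n = 4.49

Section modulus S = bh²/6 = 67.6×125²/6 = 176000 mm³.
σ = M/S = 6750000/176000 = 38.34 MPa.
n = 172/38.34 = 4.486.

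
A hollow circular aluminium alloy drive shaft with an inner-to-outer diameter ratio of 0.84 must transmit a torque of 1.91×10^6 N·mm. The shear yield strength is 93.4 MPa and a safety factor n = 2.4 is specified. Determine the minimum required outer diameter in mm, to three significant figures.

d_o = 79.3 mm

τ_allow = 93.4/2.4 = 38.92 MPa.
For a hollow shaft τ = 16T/[πd_o³(1−k⁴)] with k = 0.84, so 1−k⁴ = 0.5021.
d_o³ = 16T/[π τ_allow (1−k⁴)] = 16×1910000/(π×38.92×0.5021) = 497800 mm³.
d_o = 79.25 mm.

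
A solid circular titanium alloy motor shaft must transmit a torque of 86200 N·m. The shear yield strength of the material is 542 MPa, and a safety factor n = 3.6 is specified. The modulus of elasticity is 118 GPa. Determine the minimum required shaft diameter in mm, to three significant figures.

Allowable shear stress τ_allow = 542/3.6 = 150.6 MPa.
For a solid shaft τ = 16T/(πd³), so d³ = 16T/(π τ_allow) = 16×8.6200×10^7/(π×150.6) = 2.916×10^6 mm³.
d = (2.916×10^6)^(1/3) = 142.9 mm.

d = 143 mm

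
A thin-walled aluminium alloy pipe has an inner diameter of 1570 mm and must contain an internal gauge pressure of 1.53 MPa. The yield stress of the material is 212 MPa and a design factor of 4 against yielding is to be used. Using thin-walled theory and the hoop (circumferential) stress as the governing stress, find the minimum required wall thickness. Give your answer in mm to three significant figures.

σ_allow = 212/4 = 53.00 MPa.
Hoop stress σ_h = pD/(2t), so t = pD/(2σ_allow) = 1.53×1570/(2×53.00) = 22.66 mm.

t = 22.7 mm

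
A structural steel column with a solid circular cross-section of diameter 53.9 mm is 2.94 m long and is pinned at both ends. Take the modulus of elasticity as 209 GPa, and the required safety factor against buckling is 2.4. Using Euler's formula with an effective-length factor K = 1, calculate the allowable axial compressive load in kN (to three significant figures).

P_allow = 41.2 kN

I = πd⁴/64 = π×53.9⁴/64 = 414300 mm⁴.
Effective length L_e = KL = 1×2.94 m = 2940 mm.
Euler critical load P_cr = π²EI/L_e² = π²×209000×414300/2940² = 98870 N.
P_allow = P_cr/n = 98870/2.4 = 41200 N.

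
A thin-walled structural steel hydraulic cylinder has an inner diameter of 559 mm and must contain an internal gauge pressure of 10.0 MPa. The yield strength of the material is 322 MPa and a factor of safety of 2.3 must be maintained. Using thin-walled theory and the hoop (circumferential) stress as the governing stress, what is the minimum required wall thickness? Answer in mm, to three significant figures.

σ_allow = 322/2.3 = 140.0 MPa.
Hoop stress σ_h = pD/(2t), so t = pD/(2σ_allow) = 10.0×559/(2×140.0) = 19.96 mm.

t = 20.0 mm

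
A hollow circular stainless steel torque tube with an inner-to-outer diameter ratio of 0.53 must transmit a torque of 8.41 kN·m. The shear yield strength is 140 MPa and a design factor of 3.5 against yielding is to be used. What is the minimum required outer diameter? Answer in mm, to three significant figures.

d_o = 105 mm

τ_allow = 140/3.5 = 40.00 MPa.
For a hollow shaft τ = 16T/[πd_o³(1−k⁴)] with k = 0.53, so 1−k⁴ = 0.9211.
d_o³ = 16T/[π τ_allow (1−k⁴)] = 16×8410000/(π×40.00×0.9211) = 1.163×10^6 mm³.
d_o = 105.1 mm.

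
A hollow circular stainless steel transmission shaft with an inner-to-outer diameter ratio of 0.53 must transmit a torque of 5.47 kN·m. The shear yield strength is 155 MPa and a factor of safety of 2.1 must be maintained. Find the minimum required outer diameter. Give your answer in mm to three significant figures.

d_o = 74.3 mm

τ_allow = 155/2.1 = 73.81 MPa.
For a hollow shaft τ = 16T/[πd_o³(1−k⁴)] with k = 0.53, so 1−k⁴ = 0.9211.
d_o³ = 16T/[π τ_allow (1−k⁴)] = 16×5470000/(π×73.81×0.9211) = 409800 mm³.
d_o = 74.28 mm.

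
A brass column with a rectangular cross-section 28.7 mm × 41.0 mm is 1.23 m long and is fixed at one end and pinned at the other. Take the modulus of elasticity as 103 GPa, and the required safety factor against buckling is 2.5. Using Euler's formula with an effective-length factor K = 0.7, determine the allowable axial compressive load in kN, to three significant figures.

Buckling occurs about the weak axis: I_min = h·b³/12 = 41.0×28.7³/12 = 80770 mm⁴ (b = 28.7 mm is the smaller dimension).
Effective length L_e = KL = 0.7×1.23 m = 861.0 mm.
Euler critical load P_cr = π²EI/L_e² = π²×103000×80770/861.0² = 110800 N.
P_allow = P_cr/n = 110800/2.5 = 44300 N.

P_allow = 44.3 kN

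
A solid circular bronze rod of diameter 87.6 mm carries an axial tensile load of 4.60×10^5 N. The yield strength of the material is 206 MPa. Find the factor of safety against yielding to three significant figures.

n = 2.70

A = πd²/4 = 6027 mm².
σ = F/A = 460000/6027 = 76.32 MPa.
n = 206/76.32 = 2.699.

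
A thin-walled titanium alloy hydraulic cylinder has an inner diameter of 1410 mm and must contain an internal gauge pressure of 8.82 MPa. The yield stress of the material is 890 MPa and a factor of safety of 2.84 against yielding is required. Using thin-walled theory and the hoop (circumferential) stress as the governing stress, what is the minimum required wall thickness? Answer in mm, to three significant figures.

σ_allow = 890/2.84 = 313.4 MPa.
Hoop stress σ_h = pD/(2t), so t = pD/(2σ_allow) = 8.82×1410/(2×313.4) = 19.84 mm.

t = 19.8 mm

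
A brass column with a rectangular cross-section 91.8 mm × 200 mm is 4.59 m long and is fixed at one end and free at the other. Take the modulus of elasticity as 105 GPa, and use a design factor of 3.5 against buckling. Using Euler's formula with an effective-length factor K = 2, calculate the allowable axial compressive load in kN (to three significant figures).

P_allow = 45.3 kN

Buckling occurs about the weak axis: I_min = h·b³/12 = 200×91.8³/12 = 1.289×10^7 mm⁴ (b = 91.8 mm is the smaller dimension).
Effective length L_e = KL = 2×4.59 m = 9180 mm.
Euler critical load P_cr = π²EI/L_e² = π²×105000×1.289×10^7/9180² = 158600 N.
P_allow = P_cr/n = 158600/3.5 = 45300 N.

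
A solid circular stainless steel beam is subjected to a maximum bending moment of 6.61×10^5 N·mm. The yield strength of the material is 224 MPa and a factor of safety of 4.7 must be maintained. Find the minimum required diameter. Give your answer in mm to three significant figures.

d = 52.1 mm

σ_allow = 224/4.7 = 47.66 MPa.
For a solid circular section σ = 32M/(πd³), so d³ = 32M/(π σ_allow) = 32×661000/(π×47.66) = 141300 mm³.
d = 52.08 mm.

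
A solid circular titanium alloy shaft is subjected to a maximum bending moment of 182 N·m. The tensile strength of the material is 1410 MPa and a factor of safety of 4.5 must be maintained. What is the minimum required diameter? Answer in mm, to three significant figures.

d = 18.1 mm

σ_allow = 1410/4.5 = 313.3 MPa.
For a solid circular section σ = 32M/(πd³), so d³ = 32M/(π σ_allow) = 32×182000/(π×313.3) = 5917 mm³.
d = 18.09 mm.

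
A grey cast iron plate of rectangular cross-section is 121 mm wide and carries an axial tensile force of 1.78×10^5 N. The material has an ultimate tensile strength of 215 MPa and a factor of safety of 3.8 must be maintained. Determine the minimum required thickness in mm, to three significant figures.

t = 26.0 mm

σ_allow = 215/3.8 = 56.58 MPa.
Required area A = F/σ_allow = 178000/56.58 = 3146 mm².
t = A/w = 3146/121 = 26.00 mm.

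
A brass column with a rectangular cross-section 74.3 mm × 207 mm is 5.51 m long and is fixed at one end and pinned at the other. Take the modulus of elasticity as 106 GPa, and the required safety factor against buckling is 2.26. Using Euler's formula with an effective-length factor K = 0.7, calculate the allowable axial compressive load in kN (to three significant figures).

Buckling occurs about the weak axis: I_min = h·b³/12 = 207×74.3³/12 = 7.075×10^6 mm⁴ (b = 74.3 mm is the smaller dimension).
Effective length L_e = KL = 0.7×5.51 m = 3857 mm.
Euler critical load P_cr = π²EI/L_e² = π²×106000×7.075×10^6/3857² = 497600 N.
P_allow = P_cr/n = 497600/2.26 = 220200 N.

P_allow = 220 kN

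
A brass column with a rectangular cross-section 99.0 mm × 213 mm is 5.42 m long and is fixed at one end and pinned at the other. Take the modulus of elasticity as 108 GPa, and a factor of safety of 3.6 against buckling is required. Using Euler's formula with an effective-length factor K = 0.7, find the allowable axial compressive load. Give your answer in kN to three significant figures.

P_allow = 354 kN

Buckling occurs about the weak axis: I_min = h·b³/12 = 213×99.0³/12 = 1.722×10^7 mm⁴ (b = 99.0 mm is the smaller dimension).
Effective length L_e = KL = 0.7×5.42 m = 3794 mm.
Euler critical load P_cr = π²EI/L_e² = π²×108000×1.722×10^7/3794² = 1.275×10^6 N.
P_allow = P_cr/n = 1.275×10^6/3.6 = 354300 N.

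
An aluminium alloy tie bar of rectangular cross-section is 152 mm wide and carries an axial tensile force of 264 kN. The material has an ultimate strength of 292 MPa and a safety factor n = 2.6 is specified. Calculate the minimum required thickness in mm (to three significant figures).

t = 15.5 mm

σ_allow = 292/2.6 = 112.3 MPa.
Required area A = F/σ_allow = 264000/112.3 = 2351 mm².
t = A/w = 2351/152 = 15.47 mm.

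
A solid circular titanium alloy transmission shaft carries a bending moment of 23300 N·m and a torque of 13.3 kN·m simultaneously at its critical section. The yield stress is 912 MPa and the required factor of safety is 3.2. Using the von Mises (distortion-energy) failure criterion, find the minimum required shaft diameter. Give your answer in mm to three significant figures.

σ_allow = σ_y/n = 912/3.2 = 285.0 MPa.
For a solid shaft σ_b = 32M/(πd³) and τ = 16T/(πd³), so the von Mises stress is σ' = (16/πd³)·√(4M²+3T²).
√(4M²+3T²) = √(4×(2.330×10^7)² + 3×(1.330×10^7)²) = 5.198×10^7 N·mm.
d³ = 16×5.198×10^7/(π×285.0) = 928900 mm³.
d = 97.57 mm.

d = 97.6 mm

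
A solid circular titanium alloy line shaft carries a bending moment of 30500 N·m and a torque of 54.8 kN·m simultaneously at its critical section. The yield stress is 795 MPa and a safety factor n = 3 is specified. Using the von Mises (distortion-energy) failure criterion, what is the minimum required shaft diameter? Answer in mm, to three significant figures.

σ_allow = σ_y/n = 795/3 = 265.0 MPa.
For a solid shaft σ_b = 32M/(πd³) and τ = 16T/(πd³), so the von Mises stress is σ' = (16/πd³)·√(4M²+3T²).
√(4M²+3T²) = √(4×(3.050×10^7)² + 3×(5.480×10^7)²) = 1.128×10^8 N·mm.
d³ = 16×1.128×10^8/(π×265.0) = 2.168×10^6 mm³.
d = 129.4 mm.

d = 129 mm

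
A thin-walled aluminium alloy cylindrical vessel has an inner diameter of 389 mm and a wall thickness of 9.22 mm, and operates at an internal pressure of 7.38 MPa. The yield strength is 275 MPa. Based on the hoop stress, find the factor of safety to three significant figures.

σ_h = pD/(2t) = 7.38×389/(2×9.22) = 155.7 MPa.
n = 275/155.7 = 1.766.

n = 1.77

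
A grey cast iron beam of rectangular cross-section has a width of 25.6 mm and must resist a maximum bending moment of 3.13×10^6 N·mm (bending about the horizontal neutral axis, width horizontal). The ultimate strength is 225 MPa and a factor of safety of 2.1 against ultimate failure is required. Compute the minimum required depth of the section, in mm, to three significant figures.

h = 82.7 mm

σ_allow = 225/2.1 = 107.1 MPa.
For a rectangular section σ = 6M/(bh²), so h² = 6M/(b σ_allow) = 6×3130000/(25.6×107.1) = 6847 mm².
h = 82.75 mm.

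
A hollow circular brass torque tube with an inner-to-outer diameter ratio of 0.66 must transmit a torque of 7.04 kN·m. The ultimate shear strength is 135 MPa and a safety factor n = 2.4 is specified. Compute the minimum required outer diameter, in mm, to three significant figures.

d_o = 92.3 mm

τ_allow = 135/2.4 = 56.25 MPa.
For a hollow shaft τ = 16T/[πd_o³(1−k⁴)] with k = 0.66, so 1−k⁴ = 0.8103.
d_o³ = 16T/[π τ_allow (1−k⁴)] = 16×7040000/(π×56.25×0.8103) = 786700 mm³.
d_o = 92.31 mm.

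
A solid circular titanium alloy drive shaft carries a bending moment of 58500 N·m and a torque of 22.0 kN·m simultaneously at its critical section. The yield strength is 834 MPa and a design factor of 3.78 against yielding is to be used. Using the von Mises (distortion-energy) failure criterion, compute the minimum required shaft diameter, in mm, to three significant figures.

d = 142 mm

σ_allow = σ_y/n = 834/3.78 = 220.6 MPa.
For a solid shaft σ_b = 32M/(πd³) and τ = 16T/(πd³), so the von Mises stress is σ' = (16/πd³)·√(4M²+3T²).
√(4M²+3T²) = √(4×(5.850×10^7)² + 3×(2.200×10^7)²) = 1.230×10^8 N·mm.
d³ = 16×1.230×10^8/(π×220.6) = 2.840×10^6 mm³.
d = 141.6 mm.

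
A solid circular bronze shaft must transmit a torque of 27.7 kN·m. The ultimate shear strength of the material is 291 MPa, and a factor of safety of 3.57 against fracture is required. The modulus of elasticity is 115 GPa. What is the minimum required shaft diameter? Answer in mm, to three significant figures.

Allowable shear stress τ_allow = 291/3.57 = 81.51 MPa.
For a solid shaft τ = 16T/(πd³), so d³ = 16T/(π τ_allow) = 16×2.7700×10^7/(π×81.51) = 1.731×10^6 mm³.
d = (1.731×10^6)^(1/3) = 120.1 mm.

d = 120 mm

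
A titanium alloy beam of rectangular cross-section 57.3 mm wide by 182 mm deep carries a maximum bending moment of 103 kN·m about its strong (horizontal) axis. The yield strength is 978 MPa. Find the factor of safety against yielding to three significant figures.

n = 3.00

Section modulus S = bh²/6 = 57.3×182²/6 = 316300 mm³.
σ = M/S = 1.0300×10^8/316300 = 325.6 MPa.
n = 978/325.6 = 3.004.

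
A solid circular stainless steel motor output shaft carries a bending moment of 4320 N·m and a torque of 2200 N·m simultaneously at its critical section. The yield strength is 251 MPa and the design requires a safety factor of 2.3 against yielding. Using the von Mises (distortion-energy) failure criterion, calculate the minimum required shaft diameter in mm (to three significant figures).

σ_allow = σ_y/n = 251/2.3 = 109.1 MPa.
For a solid shaft σ_b = 32M/(πd³) and τ = 16T/(πd³), so the von Mises stress is σ' = (16/πd³)·√(4M²+3T²).
√(4M²+3T²) = √(4×(4.320×10^6)² + 3×(2.200×10^6)²) = 9.443×10^6 N·mm.
d³ = 16×9.443×10^6/(π×109.1) = 440700 mm³.
d = 76.10 mm.

d = 76.1 mm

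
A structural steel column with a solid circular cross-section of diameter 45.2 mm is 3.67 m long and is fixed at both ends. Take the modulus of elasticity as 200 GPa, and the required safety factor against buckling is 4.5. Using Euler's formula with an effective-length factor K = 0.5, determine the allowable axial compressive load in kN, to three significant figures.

I = πd⁴/64 = π×45.2⁴/64 = 204900 mm⁴.
Effective length L_e = KL = 0.5×3.67 m = 1835 mm.
Euler critical load P_cr = π²EI/L_e² = π²×200000×204900/1835² = 120100 N.
P_allow = P_cr/n = 120100/4.5 = 26690 N.

P_allow = 26.7 kN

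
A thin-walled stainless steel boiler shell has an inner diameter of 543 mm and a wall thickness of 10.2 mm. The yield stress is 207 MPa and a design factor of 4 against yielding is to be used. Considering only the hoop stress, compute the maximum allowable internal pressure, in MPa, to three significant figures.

σ_allow = 207/4 = 51.75 MPa.
σ_h = pD/(2t) → p_allow = 2σ_allow t/D = 2×51.75×10.2/543 = 1.944 MPa.

p_allow = 1.94 MPa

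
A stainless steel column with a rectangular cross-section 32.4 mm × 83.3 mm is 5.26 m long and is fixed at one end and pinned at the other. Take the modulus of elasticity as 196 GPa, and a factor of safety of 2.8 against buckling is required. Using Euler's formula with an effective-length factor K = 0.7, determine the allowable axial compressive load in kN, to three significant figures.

P_allow = 12.0 kN

Buckling occurs about the weak axis: I_min = h·b³/12 = 83.3×32.4³/12 = 236100 mm⁴ (b = 32.4 mm is the smaller dimension).
Effective length L_e = KL = 0.7×5.26 m = 3682 mm.
Euler critical load P_cr = π²EI/L_e² = π²×196000×236100/3682² = 33690 N.
P_allow = P_cr/n = 33690/2.8 = 12030 N.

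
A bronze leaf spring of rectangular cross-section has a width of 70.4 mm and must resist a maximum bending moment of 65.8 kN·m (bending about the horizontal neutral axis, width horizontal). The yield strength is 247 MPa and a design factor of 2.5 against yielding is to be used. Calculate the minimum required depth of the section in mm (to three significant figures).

σ_allow = 247/2.5 = 98.80 MPa.
For a rectangular section σ = 6M/(bh²), so h² = 6M/(b σ_allow) = 6×6.5800×10^7/(70.4×98.80) = 56760 mm².
h = 238.2 mm.

h = 238 mm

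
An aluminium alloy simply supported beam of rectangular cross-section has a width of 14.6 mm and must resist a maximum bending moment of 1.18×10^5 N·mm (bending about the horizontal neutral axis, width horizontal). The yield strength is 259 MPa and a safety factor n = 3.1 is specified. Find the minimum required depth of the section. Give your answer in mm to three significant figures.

σ_allow = 259/3.1 = 83.55 MPa.
For a rectangular section σ = 6M/(bh²), so h² = 6M/(b σ_allow) = 6×118000/(14.6×83.55) = 580.4 mm².
h = 24.09 mm.

h = 24.1 mm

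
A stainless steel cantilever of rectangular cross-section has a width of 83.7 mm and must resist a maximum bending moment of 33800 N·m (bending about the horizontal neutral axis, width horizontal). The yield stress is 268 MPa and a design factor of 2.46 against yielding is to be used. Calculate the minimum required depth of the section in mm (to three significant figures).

σ_allow = 268/2.46 = 108.9 MPa.
For a rectangular section σ = 6M/(bh²), so h² = 6M/(b σ_allow) = 6×3.3800×10^7/(83.7×108.9) = 22240 mm².
h = 149.1 mm.

h = 149 mm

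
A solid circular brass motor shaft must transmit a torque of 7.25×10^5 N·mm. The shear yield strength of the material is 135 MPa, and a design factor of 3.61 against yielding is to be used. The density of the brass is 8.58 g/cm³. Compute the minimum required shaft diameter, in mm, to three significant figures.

Allowable shear stress τ_allow = 135/3.61 = 37.40 MPa.
For a solid shaft τ = 16T/(πd³), so d³ = 16T/(π τ_allow) = 16×725000/(π×37.40) = 98740 mm³.
d = (98740)^(1/3) = 46.22 mm.

d = 46.2 mm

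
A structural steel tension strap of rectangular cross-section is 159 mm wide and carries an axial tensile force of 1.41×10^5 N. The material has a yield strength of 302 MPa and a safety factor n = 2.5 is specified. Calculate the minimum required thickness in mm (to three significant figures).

t = 7.34 mm

σ_allow = 302/2.5 = 120.8 MPa.
Required area A = F/σ_allow = 141000/120.8 = 1167 mm².
t = A/w = 1167/159 = 7.341 mm.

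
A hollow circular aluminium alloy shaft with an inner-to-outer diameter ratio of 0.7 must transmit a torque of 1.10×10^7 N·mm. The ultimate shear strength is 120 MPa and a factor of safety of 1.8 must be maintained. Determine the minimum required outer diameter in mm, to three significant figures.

τ_allow = 120/1.8 = 66.67 MPa.
For a hollow shaft τ = 16T/[πd_o³(1−k⁴)] with k = 0.7, so 1−k⁴ = 0.7599.
d_o³ = 16T/[π τ_allow (1−k⁴)] = 16×1.1000×10^7/(π×66.67×0.7599) = 1.106×10^6 mm³.
d_o = 103.4 mm.

d_o = 103 mm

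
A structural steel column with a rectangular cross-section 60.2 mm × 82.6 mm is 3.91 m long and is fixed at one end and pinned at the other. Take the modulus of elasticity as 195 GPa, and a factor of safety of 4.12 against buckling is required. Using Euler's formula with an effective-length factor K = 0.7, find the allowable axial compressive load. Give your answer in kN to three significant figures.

P_allow = 93.6 kN

Buckling occurs about the weak axis: I_min = h·b³/12 = 82.6×60.2³/12 = 1.502×10^6 mm⁴ (b = 60.2 mm is the smaller dimension).
Effective length L_e = KL = 0.7×3.91 m = 2737 mm.
Euler critical load P_cr = π²EI/L_e² = π²×195000×1.502×10^6/2737² = 385800 N.
P_allow = P_cr/n = 385800/4.12 = 93640 N.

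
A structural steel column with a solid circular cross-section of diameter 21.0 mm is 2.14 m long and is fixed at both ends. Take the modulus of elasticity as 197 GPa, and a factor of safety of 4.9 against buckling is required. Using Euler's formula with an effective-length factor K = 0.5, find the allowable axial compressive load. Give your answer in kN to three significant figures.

P_allow = 3.31 kN

I = πd⁴/64 = π×21.0⁴/64 = 9547 mm⁴.
Effective length L_e = KL = 0.5×2.14 m = 1070 mm.
Euler critical load P_cr = π²EI/L_e² = π²×197000×9547/1070² = 16210 N.
P_allow = P_cr/n = 16210/4.9 = 3309 N.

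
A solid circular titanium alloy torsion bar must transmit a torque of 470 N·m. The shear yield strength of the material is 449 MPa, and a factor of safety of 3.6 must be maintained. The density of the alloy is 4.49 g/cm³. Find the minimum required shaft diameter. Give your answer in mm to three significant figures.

d = 26.8 mm

Allowable shear stress τ_allow = 449/3.6 = 124.7 MPa.
For a solid shaft τ = 16T/(πd³), so d³ = 16T/(π τ_allow) = 16×470000/(π×124.7) = 19190 mm³.
d = (19190)^(1/3) = 26.77 mm.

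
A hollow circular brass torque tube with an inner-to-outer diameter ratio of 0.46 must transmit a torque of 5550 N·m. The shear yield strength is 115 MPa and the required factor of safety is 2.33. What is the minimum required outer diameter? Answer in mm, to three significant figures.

d_o = 84.3 mm

τ_allow = 115/2.33 = 49.36 MPa.
For a hollow shaft τ = 16T/[πd_o³(1−k⁴)] with k = 0.46, so 1−k⁴ = 0.9552.
d_o³ = 16T/[π τ_allow (1−k⁴)] = 16×5550000/(π×49.36×0.9552) = 599500 mm³.
d_o = 84.32 mm.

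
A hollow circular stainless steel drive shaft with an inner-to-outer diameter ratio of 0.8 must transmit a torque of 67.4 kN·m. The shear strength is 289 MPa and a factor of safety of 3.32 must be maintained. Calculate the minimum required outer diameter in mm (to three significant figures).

τ_allow = 289/3.32 = 87.05 MPa.
For a hollow shaft τ = 16T/[πd_o³(1−k⁴)] with k = 0.8, so 1−k⁴ = 0.5904.
d_o³ = 16T/[π τ_allow (1−k⁴)] = 16×6.7400×10^7/(π×87.05×0.5904) = 6.679×10^6 mm³.
d_o = 188.3 mm.

d_o = 188 mm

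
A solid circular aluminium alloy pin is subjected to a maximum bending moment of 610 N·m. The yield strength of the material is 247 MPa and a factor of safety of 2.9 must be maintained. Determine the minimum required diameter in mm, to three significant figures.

d = 41.8 mm

σ_allow = 247/2.9 = 85.17 MPa.
For a solid circular section σ = 32M/(πd³), so d³ = 32M/(π σ_allow) = 32×610000/(π×85.17) = 72950 mm³.
d = 41.78 mm.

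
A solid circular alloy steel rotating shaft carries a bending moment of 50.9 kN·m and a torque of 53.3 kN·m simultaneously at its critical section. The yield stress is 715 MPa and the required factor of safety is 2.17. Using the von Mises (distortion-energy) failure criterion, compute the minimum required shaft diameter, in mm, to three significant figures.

d = 129 mm

σ_allow = σ_y/n = 715/2.17 = 329.5 MPa.
For a solid shaft σ_b = 32M/(πd³) and τ = 16T/(πd³), so the von Mises stress is σ' = (16/πd³)·√(4M²+3T²).
√(4M²+3T²) = √(4×(5.090×10^7)² + 3×(5.330×10^7)²) = 1.374×10^8 N·mm.
d³ = 16×1.374×10^8/(π×329.5) = 2.124×10^6 mm³.
d = 128.5 mm.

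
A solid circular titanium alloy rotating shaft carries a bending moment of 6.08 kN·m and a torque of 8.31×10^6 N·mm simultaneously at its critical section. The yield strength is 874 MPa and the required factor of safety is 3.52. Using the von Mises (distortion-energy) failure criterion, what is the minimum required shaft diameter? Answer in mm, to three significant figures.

d = 72.8 mm

σ_allow = σ_y/n = 874/3.52 = 248.3 MPa.
For a solid shaft σ_b = 32M/(πd³) and τ = 16T/(πd³), so the von Mises stress is σ' = (16/πd³)·√(4M²+3T²).
√(4M²+3T²) = √(4×(6.080×10^6)² + 3×(8.310×10^6)²) = 1.884×10^7 N·mm.
d³ = 16×1.884×10^7/(π×248.3) = 386500 mm³.
d = 72.84 mm.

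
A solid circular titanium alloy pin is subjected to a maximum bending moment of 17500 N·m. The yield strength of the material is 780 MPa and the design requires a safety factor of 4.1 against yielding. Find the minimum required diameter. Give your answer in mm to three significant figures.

d = 97.9 mm

σ_allow = 780/4.1 = 190.2 MPa.
For a solid circular section σ = 32M/(πd³), so d³ = 32M/(π σ_allow) = 32×1.7500×10^7/(π×190.2) = 937000 mm³.
d = 97.85 mm.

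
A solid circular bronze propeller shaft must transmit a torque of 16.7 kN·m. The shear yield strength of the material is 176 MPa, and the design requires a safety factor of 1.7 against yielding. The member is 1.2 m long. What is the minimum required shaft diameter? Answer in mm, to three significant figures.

d = 93.7 mm

Allowable shear stress τ_allow = 176/1.7 = 103.5 MPa.
For a solid shaft τ = 16T/(πd³), so d³ = 16T/(π τ_allow) = 16×1.6700×10^7/(π×103.5) = 821500 mm³.
d = (821500)^(1/3) = 93.66 mm.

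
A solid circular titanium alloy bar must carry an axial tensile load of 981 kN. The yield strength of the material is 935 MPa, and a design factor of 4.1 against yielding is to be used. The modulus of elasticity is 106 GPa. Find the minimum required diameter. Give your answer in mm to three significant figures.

Allowable stress σ_allow = 935/4.1 = 228.0 MPa.
Required area A = F/σ_allow = 981000/228.0 = 4302 mm².
A = πd²/4 → d = √(4A/π) = 74.01 mm.

d = 74.0 mm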